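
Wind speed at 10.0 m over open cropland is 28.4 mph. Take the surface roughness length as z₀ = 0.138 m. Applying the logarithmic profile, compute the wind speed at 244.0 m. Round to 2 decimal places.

Log law: V(z) ∝ ln(z/z₀), so V₂/V₁ = ln(z₂/z₀) / ln(z₁/z₀).
ln(244.0/0.138) = 7.4777, ln(10.0/0.138) = 4.2831
V₂ = 28.4 × 7.4777/4.2831 = 28.4 × 1.7459 = 49.5824 mph

49.58 mph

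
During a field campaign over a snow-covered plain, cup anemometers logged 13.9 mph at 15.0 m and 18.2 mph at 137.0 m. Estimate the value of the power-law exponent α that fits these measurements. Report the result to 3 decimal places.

Power law: V₂/V₁ = (z₂/z₁)^α ⇒ α = ln(V₂/V₁) / ln(z₂/z₁)
α = ln(18.2/13.9) / ln(137.0/15.0) = ln(1.3094) / ln(9.1333)
  = 0.26953 / 2.21193 = 0.12185

α ≈ 0.122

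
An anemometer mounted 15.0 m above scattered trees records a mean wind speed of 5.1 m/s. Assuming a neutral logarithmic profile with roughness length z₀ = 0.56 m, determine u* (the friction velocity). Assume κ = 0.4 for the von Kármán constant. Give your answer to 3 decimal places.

u* ≈ 0.620 m/s

Log law: V(z) = (u*/κ) · ln(z/z₀) ⇒ u* = κ · V / ln(z/z₀)
u* = 0.4 × 5.1 / ln(15.0/0.56) = 0.4 × 5.1 / 3.2879
   = 2.0400 / 3.2879 = 0.6205 m/s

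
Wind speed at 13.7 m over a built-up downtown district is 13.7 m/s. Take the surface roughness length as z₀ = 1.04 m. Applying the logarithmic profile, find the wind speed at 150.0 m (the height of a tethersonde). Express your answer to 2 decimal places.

Log law: V(z) ∝ ln(z/z₀), so V₂/V₁ = ln(z₂/z₀) / ln(z₁/z₀).
ln(150.0/1.04) = 4.9714, ln(13.7/1.04) = 2.5782
V₂ = 13.7 × 4.9714/2.5782 = 13.7 × 1.9283 = 26.4173 m/s

26.42 m/s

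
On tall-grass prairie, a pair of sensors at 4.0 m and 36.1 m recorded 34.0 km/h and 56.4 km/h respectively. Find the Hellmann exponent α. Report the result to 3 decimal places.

Power law: V₂/V₁ = (z₂/z₁)^α ⇒ α = ln(V₂/V₁) / ln(z₂/z₁)
α = ln(56.4/34.0) / ln(36.1/4.0) = ln(1.6588) / ln(9.0250)
  = 0.50611 / 2.20000 = 0.23005

α ≈ 0.230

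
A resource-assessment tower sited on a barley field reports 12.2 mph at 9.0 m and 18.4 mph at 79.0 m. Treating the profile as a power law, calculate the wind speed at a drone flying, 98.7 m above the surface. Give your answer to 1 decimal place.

19.2 mph

First find α: α = ln(V₂/V₁)/ln(z₂/z₁) = ln(18.4/12.2)/ln(79.0/9.0) = 0.41091/2.17222 = 0.1892
Extrapolate from 79.0 m to 98.7 m: V₃ = 18.4 × (98.7/79.0)^0.1892 = 18.4 × 1.0430 = 19.1915 mph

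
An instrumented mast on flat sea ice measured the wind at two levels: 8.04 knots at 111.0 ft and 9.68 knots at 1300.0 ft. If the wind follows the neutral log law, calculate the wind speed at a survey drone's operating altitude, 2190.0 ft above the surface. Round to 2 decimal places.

Log law: V ∝ ln(z/z₀). From the pair, with r = V₁/V₂ = 0.83058,
ln z₀ = (ln z₁ − r·ln z₂)/(1 − r) = (4.7095 − 0.83058×7.1701)/0.16942 = -7.3534 → z₀ = 0.0006404 ft
V₃ = V₁ · ln(z₃/z₀)/ln(z₁/z₀) = 8.04 × 15.0450/12.0629 = 10.0276 knots

10.03 knots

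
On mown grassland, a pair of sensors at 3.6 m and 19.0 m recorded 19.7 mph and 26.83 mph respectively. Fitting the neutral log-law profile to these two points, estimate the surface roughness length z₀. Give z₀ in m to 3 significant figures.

z₀ ≈ 0.0363 m

Log law: V(z) ∝ ln(z/z₀). With r = V₁/V₂ = 19.7/26.83 = 0.73425,
r · ln(z₂/z₀) = ln(z₁/z₀) ⇒ ln z₀ = (ln z₁ − r·ln z₂)/(1 − r)
ln z₀ = (1.28093 − 0.73425×2.94444) / 0.26575 = -3.3153
z₀ = exp(-3.3153) = 0.03632 m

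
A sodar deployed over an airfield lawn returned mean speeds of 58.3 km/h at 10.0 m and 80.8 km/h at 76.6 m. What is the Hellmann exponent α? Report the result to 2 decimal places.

Power law: V₂/V₁ = (z₂/z₁)^α ⇒ α = ln(V₂/V₁) / ln(z₂/z₁)
α = ln(80.8/58.3) / ln(76.6/10.0) = ln(1.3859) / ln(7.6600)
  = 0.32637 / 2.03601 = 0.16030

α ≈ 0.16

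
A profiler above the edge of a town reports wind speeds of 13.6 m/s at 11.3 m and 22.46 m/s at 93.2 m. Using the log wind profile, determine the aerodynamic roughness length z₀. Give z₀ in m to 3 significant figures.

Log law: V(z) ∝ ln(z/z₀). With r = V₁/V₂ = 13.6/22.46 = 0.60552,
r · ln(z₂/z₀) = ln(z₁/z₀) ⇒ ln z₀ = (ln z₁ − r·ln z₂)/(1 − r)
ln z₀ = (2.42480 − 0.60552×4.53475) / 0.39448 = -0.8139
z₀ = exp(-0.8139) = 0.4431 m

z₀ ≈ 0.443 m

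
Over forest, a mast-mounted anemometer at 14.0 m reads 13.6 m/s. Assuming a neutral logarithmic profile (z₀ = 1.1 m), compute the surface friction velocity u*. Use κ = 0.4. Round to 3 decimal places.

Log law: V(z) = (u*/κ) · ln(z/z₀) ⇒ u* = κ · V / ln(z/z₀)
u* = 0.4 × 13.6 / ln(14.0/1.1) = 0.4 × 13.6 / 2.5437
   = 5.4400 / 2.5437 = 2.1386 m/s

u* ≈ 2.139 m/s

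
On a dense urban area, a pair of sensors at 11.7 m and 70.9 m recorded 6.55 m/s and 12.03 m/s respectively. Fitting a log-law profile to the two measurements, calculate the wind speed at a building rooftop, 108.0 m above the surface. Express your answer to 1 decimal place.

Log law: V ∝ ln(z/z₀). From the pair, with r = V₁/V₂ = 0.54447,
ln z₀ = (ln z₁ − r·ln z₂)/(1 − r) = (2.4596 − 0.54447×4.2613)/0.45553 = 0.3061 → z₀ = 1.358 m
V₃ = V₁ · ln(z₃/z₀)/ln(z₁/z₀) = 6.55 × 4.3760/2.1535 = 13.3101 m/s

13.3 m/s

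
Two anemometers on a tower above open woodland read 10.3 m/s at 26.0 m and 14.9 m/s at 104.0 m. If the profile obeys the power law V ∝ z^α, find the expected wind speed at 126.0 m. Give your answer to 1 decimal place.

First find α: α = ln(V₂/V₁)/ln(z₂/z₁) = ln(14.9/10.3)/ln(104.0/26.0) = 0.36922/1.38629 = 0.2663
Extrapolate from 104.0 m to 126.0 m: V₃ = 14.9 × (126.0/104.0)^0.2663 = 14.9 × 1.0524 = 15.6813 m/s

15.7 m/s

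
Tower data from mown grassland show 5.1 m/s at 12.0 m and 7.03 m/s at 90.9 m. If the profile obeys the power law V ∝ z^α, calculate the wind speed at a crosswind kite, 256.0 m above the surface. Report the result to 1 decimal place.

8.3 m/s

First find α: α = ln(V₂/V₁)/ln(z₂/z₁) = ln(7.03/5.1)/ln(90.9/12.0) = 0.32095/2.02485 = 0.1585
Extrapolate from 90.9 m to 256.0 m: V₃ = 7.03 × (256.0/90.9)^0.1585 = 7.03 × 1.1784 = 8.2838 m/s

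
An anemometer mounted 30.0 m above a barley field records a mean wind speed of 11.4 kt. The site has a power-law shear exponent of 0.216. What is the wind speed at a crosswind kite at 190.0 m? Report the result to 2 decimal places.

Power-law profile: V₂ = V₁ · (z₂/z₁)^α
V₂ = 11.4 × (190.0/30.0)^0.216 = 11.4 × (6.3333)^0.216
    = 11.4 × 1.4899 = 16.9847 kt

16.98 kt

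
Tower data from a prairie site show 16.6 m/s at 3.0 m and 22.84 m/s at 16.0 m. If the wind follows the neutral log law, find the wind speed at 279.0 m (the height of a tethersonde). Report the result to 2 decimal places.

Log law: V ∝ ln(z/z₀). From the pair, with r = V₁/V₂ = 0.72680,
ln z₀ = (ln z₁ − r·ln z₂)/(1 − r) = (1.0986 − 0.72680×2.7726)/0.27320 = -3.3546 → z₀ = 0.03492 m
V₃ = V₁ · ln(z₃/z₀)/ln(z₁/z₀) = 16.6 × 8.9858/4.4532 = 33.4959 m/s

33.50 m/s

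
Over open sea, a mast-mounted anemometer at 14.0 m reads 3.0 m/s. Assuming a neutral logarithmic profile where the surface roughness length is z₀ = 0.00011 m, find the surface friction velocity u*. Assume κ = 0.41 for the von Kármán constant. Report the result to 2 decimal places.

u* ≈ 0.10 m/s

Log law: V(z) = (u*/κ) · ln(z/z₀) ⇒ u* = κ · V / ln(z/z₀)
u* = 0.41 × 3.0 / ln(14.0/0.00011) = 0.41 × 3.0 / 11.7541
   = 1.2300 / 11.7541 = 0.1046 m/s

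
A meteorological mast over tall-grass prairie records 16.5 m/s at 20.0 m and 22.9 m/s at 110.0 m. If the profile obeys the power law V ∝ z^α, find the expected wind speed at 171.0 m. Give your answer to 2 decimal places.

24.93 m/s

First find α: α = ln(V₂/V₁)/ln(z₂/z₁) = ln(22.9/16.5)/ln(110.0/20.0) = 0.32778/1.70475 = 0.1923
Extrapolate from 110.0 m to 171.0 m: V₃ = 22.9 × (171.0/110.0)^0.1923 = 22.9 × 1.0885 = 24.9273 m/s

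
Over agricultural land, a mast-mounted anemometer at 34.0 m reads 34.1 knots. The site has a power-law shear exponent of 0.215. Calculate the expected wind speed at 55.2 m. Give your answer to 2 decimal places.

37.84 knots

Power-law profile: V₂ = V₁ · (z₂/z₁)^α
V₂ = 34.1 × (55.2/34.0)^0.215 = 34.1 × (1.6235)^0.215
    = 34.1 × 1.1098 = 37.8445 knots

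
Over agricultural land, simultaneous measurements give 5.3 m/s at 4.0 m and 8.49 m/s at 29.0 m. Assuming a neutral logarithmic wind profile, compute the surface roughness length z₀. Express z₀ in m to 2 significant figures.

z₀ ≈ 0.15 m

Log law: V(z) ∝ ln(z/z₀). With r = V₁/V₂ = 5.3/8.49 = 0.62426,
r · ln(z₂/z₀) = ln(z₁/z₀) ⇒ ln z₀ = (ln z₁ − r·ln z₂)/(1 − r)
ln z₀ = (1.38629 − 0.62426×3.36730) / 0.37574 = -1.9050
z₀ = exp(-1.9050) = 0.1488 m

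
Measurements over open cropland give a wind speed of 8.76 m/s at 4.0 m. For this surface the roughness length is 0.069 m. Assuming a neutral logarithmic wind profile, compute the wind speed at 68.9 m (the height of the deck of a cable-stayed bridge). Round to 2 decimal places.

14.90 m/s

Log law: V(z) ∝ ln(z/z₀), so V₂/V₁ = ln(z₂/z₀) / ln(z₁/z₀).
ln(68.9/0.069) = 6.9063, ln(4.0/0.069) = 4.0599
V₂ = 8.76 × 6.9063/4.0599 = 8.76 × 1.7011 = 14.9015 m/s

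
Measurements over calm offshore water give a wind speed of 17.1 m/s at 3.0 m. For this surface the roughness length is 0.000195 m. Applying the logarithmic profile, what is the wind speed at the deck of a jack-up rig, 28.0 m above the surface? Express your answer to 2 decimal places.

Log law: V(z) ∝ ln(z/z₀), so V₂/V₁ = ln(z₂/z₀) / ln(z₁/z₀).
ln(28.0/0.000195) = 11.8747, ln(3.0/0.000195) = 9.6411
V₂ = 17.1 × 11.8747/9.6411 = 17.1 × 1.2317 = 21.0616 m/s

21.06 m/s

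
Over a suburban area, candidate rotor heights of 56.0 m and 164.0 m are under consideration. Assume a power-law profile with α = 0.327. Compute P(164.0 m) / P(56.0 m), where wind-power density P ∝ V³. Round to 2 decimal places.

Speed ratio: V_B/V_A = (z_B/z_A)^α = (164.0/56.0)^0.327 = (2.9286)^0.327 = 1.42101
Power-density ratio: P_B/P_A = (V_B/V_A)³ = (1.42101)³ = 2.86939

2.87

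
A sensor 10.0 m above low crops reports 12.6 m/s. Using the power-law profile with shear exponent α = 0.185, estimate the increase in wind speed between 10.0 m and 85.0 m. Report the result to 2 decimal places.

6.12 m/s

Power law: V₂ = V₁ · (z₂/z₁)^α = 12.6 × (8.5000)^0.185 = 18.7203 m/s
ΔV = 18.7203 − 12.6 = 6.1203 m/s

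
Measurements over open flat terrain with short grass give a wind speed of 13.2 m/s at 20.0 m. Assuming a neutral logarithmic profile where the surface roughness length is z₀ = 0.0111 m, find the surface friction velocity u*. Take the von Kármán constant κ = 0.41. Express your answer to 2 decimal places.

u* ≈ 0.72 m/s

Log law: V(z) = (u*/κ) · ln(z/z₀) ⇒ u* = κ · V / ln(z/z₀)
u* = 0.41 × 13.2 / ln(20.0/0.0111) = 0.41 × 13.2 / 7.4965
   = 5.4120 / 7.4965 = 0.7219 m/s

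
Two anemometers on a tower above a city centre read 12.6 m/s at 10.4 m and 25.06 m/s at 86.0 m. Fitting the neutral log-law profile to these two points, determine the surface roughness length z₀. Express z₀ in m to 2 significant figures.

Log law: V(z) ∝ ln(z/z₀). With r = V₁/V₂ = 12.6/25.06 = 0.50279,
r · ln(z₂/z₀) = ln(z₁/z₀) ⇒ ln z₀ = (ln z₁ − r·ln z₂)/(1 − r)
ln z₀ = (2.34181 − 0.50279×4.45435) / 0.49721 = 0.2055
z₀ = exp(0.2055) = 1.228 m

z₀ ≈ 1.2 m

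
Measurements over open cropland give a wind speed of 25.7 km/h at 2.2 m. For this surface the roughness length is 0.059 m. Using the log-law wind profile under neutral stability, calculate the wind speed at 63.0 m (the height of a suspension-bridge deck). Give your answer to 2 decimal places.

49.53 km/h

Log law: V(z) ∝ ln(z/z₀), so V₂/V₁ = ln(z₂/z₀) / ln(z₁/z₀).
ln(63.0/0.059) = 6.9734, ln(2.2/0.059) = 3.6187
V₂ = 25.7 × 6.9734/3.6187 = 25.7 × 1.9270 = 49.5251 km/h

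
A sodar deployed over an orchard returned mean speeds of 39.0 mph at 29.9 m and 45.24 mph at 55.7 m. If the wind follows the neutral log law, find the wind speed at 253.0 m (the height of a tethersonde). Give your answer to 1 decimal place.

60.4 mph

Log law: V ∝ ln(z/z₀). From the pair, with r = V₁/V₂ = 0.86207,
ln z₀ = (ln z₁ − r·ln z₂)/(1 − r) = (3.3979 − 0.86207×4.0200)/0.13793 = -0.4904 → z₀ = 0.6124 m
V₃ = V₁ · ln(z₃/z₀)/ln(z₁/z₀) = 39.0 × 6.0238/3.8883 = 60.4198 mph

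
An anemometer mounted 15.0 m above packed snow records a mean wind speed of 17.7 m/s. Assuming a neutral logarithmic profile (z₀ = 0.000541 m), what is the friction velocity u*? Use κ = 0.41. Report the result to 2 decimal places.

u* ≈ 0.71 m/s

Log law: V(z) = (u*/κ) · ln(z/z₀) ⇒ u* = κ · V / ln(z/z₀)
u* = 0.41 × 17.7 / ln(15.0/0.000541) = 0.41 × 17.7 / 10.2301
   = 7.2570 / 10.2301 = 0.7094 m/s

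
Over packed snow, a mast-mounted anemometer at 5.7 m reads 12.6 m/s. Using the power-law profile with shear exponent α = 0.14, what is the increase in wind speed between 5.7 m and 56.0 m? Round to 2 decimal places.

4.75 m/s

Power law: V₂ = V₁ · (z₂/z₁)^α = 12.6 × (9.8246)^0.14 = 17.3498 m/s
ΔV = 17.3498 − 12.6 = 4.7498 m/s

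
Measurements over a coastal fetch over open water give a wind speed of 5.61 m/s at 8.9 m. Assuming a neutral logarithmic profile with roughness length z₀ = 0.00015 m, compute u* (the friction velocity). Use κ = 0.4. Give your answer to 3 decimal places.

Log law: V(z) = (u*/κ) · ln(z/z₀) ⇒ u* = κ · V / ln(z/z₀)
u* = 0.4 × 5.61 / ln(8.9/0.00015) = 0.4 × 5.61 / 10.9909
   = 2.2440 / 10.9909 = 0.2042 m/s

u* ≈ 0.204 m/s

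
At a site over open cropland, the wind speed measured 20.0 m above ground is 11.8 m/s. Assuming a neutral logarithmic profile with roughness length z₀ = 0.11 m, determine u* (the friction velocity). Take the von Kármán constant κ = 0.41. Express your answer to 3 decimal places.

Log law: V(z) = (u*/κ) · ln(z/z₀) ⇒ u* = κ · V / ln(z/z₀)
u* = 0.41 × 11.8 / ln(20.0/0.11) = 0.41 × 11.8 / 5.2030
   = 4.8380 / 5.2030 = 0.9298 m/s

u* ≈ 0.930 m/s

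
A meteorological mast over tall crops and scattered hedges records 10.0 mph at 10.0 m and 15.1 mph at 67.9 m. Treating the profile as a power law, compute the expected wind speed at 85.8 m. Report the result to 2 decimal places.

First find α: α = ln(V₂/V₁)/ln(z₂/z₁) = ln(15.1/10.0)/ln(67.9/10.0) = 0.41211/1.91545 = 0.2152
Extrapolate from 67.9 m to 85.8 m: V₃ = 15.1 × (85.8/67.9)^0.2152 = 15.1 × 1.0516 = 15.8796 mph

15.88 mph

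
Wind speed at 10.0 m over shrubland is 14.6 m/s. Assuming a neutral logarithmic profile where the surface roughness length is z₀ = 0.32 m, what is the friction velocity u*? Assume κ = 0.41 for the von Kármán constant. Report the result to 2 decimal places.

u* ≈ 1.74 m/s

Log law: V(z) = (u*/κ) · ln(z/z₀) ⇒ u* = κ · V / ln(z/z₀)
u* = 0.41 × 14.6 / ln(10.0/0.32) = 0.41 × 14.6 / 3.4420
   = 5.9860 / 3.4420 = 1.7391 m/s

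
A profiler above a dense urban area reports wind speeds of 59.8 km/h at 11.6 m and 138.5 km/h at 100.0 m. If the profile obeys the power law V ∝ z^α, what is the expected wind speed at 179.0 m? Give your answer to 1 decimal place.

First find α: α = ln(V₂/V₁)/ln(z₂/z₁) = ln(138.5/59.8)/ln(100.0/11.6) = 0.83986/2.15417 = 0.3899
Extrapolate from 100.0 m to 179.0 m: V₃ = 138.5 × (179.0/100.0)^0.3899 = 138.5 × 1.2548 = 173.7929 km/h

173.8 km/h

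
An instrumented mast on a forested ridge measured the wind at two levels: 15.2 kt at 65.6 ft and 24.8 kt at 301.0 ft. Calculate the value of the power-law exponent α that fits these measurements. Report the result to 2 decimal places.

α ≈ 0.32

Power law: V₂/V₁ = (z₂/z₁)^α ⇒ α = ln(V₂/V₁) / ln(z₂/z₁)
α = ln(24.8/15.2) / ln(301.0/65.6) = ln(1.6316) / ln(4.5884)
  = 0.48955 / 1.52353 = 0.32132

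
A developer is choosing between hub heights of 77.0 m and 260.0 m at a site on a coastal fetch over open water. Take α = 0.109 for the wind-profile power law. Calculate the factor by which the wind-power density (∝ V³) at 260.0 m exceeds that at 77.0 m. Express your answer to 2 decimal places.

Speed ratio: V_B/V_A = (z_B/z_A)^α = (260.0/77.0)^0.109 = (3.3766)^0.109 = 1.14184
Power-density ratio: P_B/P_A = (V_B/V_A)³ = (1.14184)³ = 1.48872

1.49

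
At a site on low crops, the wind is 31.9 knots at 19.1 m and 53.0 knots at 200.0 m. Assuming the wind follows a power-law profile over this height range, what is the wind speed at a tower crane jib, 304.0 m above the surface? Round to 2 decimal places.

First find α: α = ln(V₂/V₁)/ln(z₂/z₁) = ln(53.0/31.9)/ln(200.0/19.1) = 0.50769/2.34863 = 0.2162
Extrapolate from 200.0 m to 304.0 m: V₃ = 53.0 × (304.0/200.0)^0.2162 = 53.0 × 1.0947 = 58.0208 knots

58.02 knots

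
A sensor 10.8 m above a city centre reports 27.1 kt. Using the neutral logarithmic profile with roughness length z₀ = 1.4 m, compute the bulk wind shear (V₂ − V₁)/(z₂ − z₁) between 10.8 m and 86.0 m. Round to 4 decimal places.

Log law: V₂ = V₁ · ln(z₂/z₀)/ln(z₁/z₀) = 27.1 × 4.1179/2.0431 = 54.6208 kt
ΔV/Δz = (54.6208 − 27.1)/(86.0 − 10.8) = 27.5208/75.2000 = 0.36597 kt/m

0.3660 kt/m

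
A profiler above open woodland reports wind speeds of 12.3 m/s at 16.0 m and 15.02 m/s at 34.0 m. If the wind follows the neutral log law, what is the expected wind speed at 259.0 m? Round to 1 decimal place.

22.3 m/s

Log law: V ∝ ln(z/z₀). From the pair, with r = V₁/V₂ = 0.81891,
ln z₀ = (ln z₁ − r·ln z₂)/(1 − r) = (2.7726 − 0.81891×3.5264)/0.18109 = -0.6360 → z₀ = 0.5294 m
V₃ = V₁ · ln(z₃/z₀)/ln(z₁/z₀) = 12.3 × 6.1928/3.4086 = 22.3470 m/s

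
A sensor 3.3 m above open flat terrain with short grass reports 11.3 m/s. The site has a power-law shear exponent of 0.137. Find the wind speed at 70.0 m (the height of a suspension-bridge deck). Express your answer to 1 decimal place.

17.2 m/s

Power-law profile: V₂ = V₁ · (z₂/z₁)^α
V₂ = 11.3 × (70.0/3.3)^0.137 = 11.3 × (21.2121)^0.137
    = 11.3 × 1.5196 = 17.1720 m/s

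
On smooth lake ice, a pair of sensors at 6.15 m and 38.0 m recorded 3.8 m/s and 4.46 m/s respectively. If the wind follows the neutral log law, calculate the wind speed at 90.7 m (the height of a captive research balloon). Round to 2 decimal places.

4.78 m/s

Log law: V ∝ ln(z/z₀). From the pair, with r = V₁/V₂ = 0.85202,
ln z₀ = (ln z₁ − r·ln z₂)/(1 − r) = (1.8165 − 0.85202×3.6376)/0.14798 = -8.6689 → z₀ = 0.0001719 m
V₃ = V₁ · ln(z₃/z₀)/ln(z₁/z₀) = 3.8 × 13.1764/10.4853 = 4.7753 m/s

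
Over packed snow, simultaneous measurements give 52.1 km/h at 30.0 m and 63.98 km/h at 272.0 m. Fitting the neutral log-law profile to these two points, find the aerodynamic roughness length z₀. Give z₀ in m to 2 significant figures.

Log law: V(z) ∝ ln(z/z₀). With r = V₁/V₂ = 52.1/63.98 = 0.81432,
r · ln(z₂/z₀) = ln(z₁/z₀) ⇒ ln z₀ = (ln z₁ − r·ln z₂)/(1 − r)
ln z₀ = (3.40120 − 0.81432×5.60580) / 0.18568 = -6.2671
z₀ = exp(-6.2671) = 0.001898 m

z₀ ≈ 0.0019 m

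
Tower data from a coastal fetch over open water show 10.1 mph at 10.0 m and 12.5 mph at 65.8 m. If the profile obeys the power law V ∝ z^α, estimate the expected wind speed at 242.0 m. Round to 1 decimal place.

14.5 mph

First find α: α = ln(V₂/V₁)/ln(z₂/z₁) = ln(12.5/10.1)/ln(65.8/10.0) = 0.21319/1.88403 = 0.1132
Extrapolate from 65.8 m to 242.0 m: V₃ = 12.5 × (242.0/65.8)^0.1132 = 12.5 × 1.1588 = 14.4847 mph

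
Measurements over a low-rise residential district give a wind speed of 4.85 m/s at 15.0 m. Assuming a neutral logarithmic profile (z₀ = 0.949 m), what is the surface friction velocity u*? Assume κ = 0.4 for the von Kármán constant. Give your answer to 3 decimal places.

Log law: V(z) = (u*/κ) · ln(z/z₀) ⇒ u* = κ · V / ln(z/z₀)
u* = 0.4 × 4.85 / ln(15.0/0.949) = 0.4 × 4.85 / 2.7604
   = 1.9400 / 2.7604 = 0.7028 m/s

u* ≈ 0.703 m/s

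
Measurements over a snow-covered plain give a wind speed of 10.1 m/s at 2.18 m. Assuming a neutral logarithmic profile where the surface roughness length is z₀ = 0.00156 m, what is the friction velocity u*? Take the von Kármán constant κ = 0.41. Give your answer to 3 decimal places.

u* ≈ 0.572 m/s

Log law: V(z) = (u*/κ) · ln(z/z₀) ⇒ u* = κ · V / ln(z/z₀)
u* = 0.41 × 10.1 / ln(2.18/0.00156) = 0.41 × 10.1 / 7.2424
   = 4.1410 / 7.2424 = 0.5718 m/s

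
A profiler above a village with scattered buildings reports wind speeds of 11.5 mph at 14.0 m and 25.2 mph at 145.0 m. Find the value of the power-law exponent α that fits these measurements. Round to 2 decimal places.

α ≈ 0.34

Power law: V₂/V₁ = (z₂/z₁)^α ⇒ α = ln(V₂/V₁) / ln(z₂/z₁)
α = ln(25.2/11.5) / ln(145.0/14.0) = ln(2.1913) / ln(10.3571)
  = 0.78450 / 2.33768 = 0.33559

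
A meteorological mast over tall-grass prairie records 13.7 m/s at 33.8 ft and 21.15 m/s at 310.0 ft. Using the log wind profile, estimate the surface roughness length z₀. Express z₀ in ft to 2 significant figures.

z₀ ≈ 0.57 ft

Log law: V(z) ∝ ln(z/z₀). With r = V₁/V₂ = 13.7/21.15 = 0.64775,
r · ln(z₂/z₀) = ln(z₁/z₀) ⇒ ln z₀ = (ln z₁ − r·ln z₂)/(1 − r)
ln z₀ = (3.52046 − 0.64775×5.73657) / 0.35225 = -0.5548
z₀ = exp(-0.5548) = 0.5742 ft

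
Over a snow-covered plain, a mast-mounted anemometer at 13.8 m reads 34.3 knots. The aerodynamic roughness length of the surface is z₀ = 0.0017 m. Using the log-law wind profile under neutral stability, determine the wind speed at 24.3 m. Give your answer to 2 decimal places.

Log law: V(z) ∝ ln(z/z₀), so V₂/V₁ = ln(z₂/z₀) / ln(z₁/z₀).
ln(24.3/0.0017) = 9.5676, ln(13.8/0.0017) = 9.0018
V₂ = 34.3 × 9.5676/9.0018 = 34.3 × 1.0629 = 36.4559 knots

36.46 knots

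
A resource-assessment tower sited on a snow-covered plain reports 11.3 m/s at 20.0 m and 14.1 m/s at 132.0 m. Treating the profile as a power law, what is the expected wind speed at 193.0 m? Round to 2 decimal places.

First find α: α = ln(V₂/V₁)/ln(z₂/z₁) = ln(14.1/11.3)/ln(132.0/20.0) = 0.22137/1.88707 = 0.1173
Extrapolate from 132.0 m to 193.0 m: V₃ = 14.1 × (193.0/132.0)^0.1173 = 14.1 × 1.0456 = 14.7426 m/s

14.74 m/s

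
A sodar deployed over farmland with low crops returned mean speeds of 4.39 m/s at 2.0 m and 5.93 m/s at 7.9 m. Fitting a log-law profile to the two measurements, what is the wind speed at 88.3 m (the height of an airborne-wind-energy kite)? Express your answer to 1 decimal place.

8.6 m/s

Log law: V ∝ ln(z/z₀). From the pair, with r = V₁/V₂ = 0.74030,
ln z₀ = (ln z₁ − r·ln z₂)/(1 − r) = (0.6931 − 0.74030×2.0669)/0.25970 = -3.2228 → z₀ = 0.03984 m
V₃ = V₁ · ln(z₃/z₀)/ln(z₁/z₀) = 4.39 × 7.7036/3.9160 = 8.6361 m/s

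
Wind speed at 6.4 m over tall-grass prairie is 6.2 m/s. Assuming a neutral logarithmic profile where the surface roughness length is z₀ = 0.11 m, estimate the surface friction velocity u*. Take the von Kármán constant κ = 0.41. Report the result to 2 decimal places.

u* ≈ 0.63 m/s

Log law: V(z) = (u*/κ) · ln(z/z₀) ⇒ u* = κ · V / ln(z/z₀)
u* = 0.41 × 6.2 / ln(6.4/0.11) = 0.41 × 6.2 / 4.0636
   = 2.5420 / 4.0636 = 0.6256 m/s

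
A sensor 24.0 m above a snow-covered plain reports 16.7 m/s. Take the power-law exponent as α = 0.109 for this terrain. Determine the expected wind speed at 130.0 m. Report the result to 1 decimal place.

20.1 m/s

Power-law profile: V₂ = V₁ · (z₂/z₁)^α
V₂ = 16.7 × (130.0/24.0)^0.109 = 16.7 × (5.4167)^0.109
    = 16.7 × 1.2022 = 20.0767 m/s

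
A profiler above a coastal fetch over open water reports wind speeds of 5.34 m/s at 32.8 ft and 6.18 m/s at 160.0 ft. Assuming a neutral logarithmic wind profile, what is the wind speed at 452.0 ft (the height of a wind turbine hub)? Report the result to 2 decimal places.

6.73 m/s

Log law: V ∝ ln(z/z₀). From the pair, with r = V₁/V₂ = 0.86408,
ln z₀ = (ln z₁ − r·ln z₂)/(1 − r) = (3.4904 − 0.86408×5.0752)/0.13592 = -6.5840 → z₀ = 0.001382 ft
V₃ = V₁ · ln(z₃/z₀)/ln(z₁/z₀) = 5.34 × 12.6977/10.0745 = 6.7305 m/s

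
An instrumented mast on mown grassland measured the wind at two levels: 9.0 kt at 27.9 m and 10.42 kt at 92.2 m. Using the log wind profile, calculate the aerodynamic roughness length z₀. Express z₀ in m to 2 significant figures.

Log law: V(z) ∝ ln(z/z₀). With r = V₁/V₂ = 9.0/10.42 = 0.86372,
r · ln(z₂/z₀) = ln(z₁/z₀) ⇒ ln z₀ = (ln z₁ − r·ln z₂)/(1 − r)
ln z₀ = (3.32863 − 0.86372×4.52396) / 0.13628 = -4.2474
z₀ = exp(-4.2474) = 0.01430 m

z₀ ≈ 0.014 m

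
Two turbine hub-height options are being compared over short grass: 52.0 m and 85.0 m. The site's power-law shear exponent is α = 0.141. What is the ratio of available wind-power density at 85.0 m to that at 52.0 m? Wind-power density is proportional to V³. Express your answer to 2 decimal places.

Speed ratio: V_B/V_A = (z_B/z_A)^α = (85.0/52.0)^0.141 = (1.6346)^0.141 = 1.07175
Power-density ratio: P_B/P_A = (V_B/V_A)³ = (1.07175)³ = 1.23105

1.23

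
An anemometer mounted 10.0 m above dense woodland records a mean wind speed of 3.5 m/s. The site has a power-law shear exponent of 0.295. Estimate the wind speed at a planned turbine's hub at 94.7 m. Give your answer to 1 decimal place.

Power-law profile: V₂ = V₁ · (z₂/z₁)^α
V₂ = 3.5 × (94.7/10.0)^0.295 = 3.5 × (9.4700)^0.295
    = 3.5 × 1.9410 = 6.7935 m/s

6.8 m/s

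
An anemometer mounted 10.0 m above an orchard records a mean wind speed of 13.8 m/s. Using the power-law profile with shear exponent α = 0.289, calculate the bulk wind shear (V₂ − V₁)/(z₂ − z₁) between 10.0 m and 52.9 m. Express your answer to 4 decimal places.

Power law: V₂ = V₁ · (z₂/z₁)^α = 13.8 × (5.2900)^0.289 = 22.3336 m/s
ΔV/Δz = (22.3336 − 13.8)/(52.9 − 10.0) = 8.5336/42.9000 = 0.19892 m/s/m

0.1989 m/s/m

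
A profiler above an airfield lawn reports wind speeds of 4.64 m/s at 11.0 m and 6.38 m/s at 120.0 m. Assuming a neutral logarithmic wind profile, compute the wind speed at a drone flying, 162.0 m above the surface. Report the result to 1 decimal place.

Log law: V ∝ ln(z/z₀). From the pair, with r = V₁/V₂ = 0.72727,
ln z₀ = (ln z₁ − r·ln z₂)/(1 − r) = (2.3979 − 0.72727×4.7875)/0.27273 = -3.9744 → z₀ = 0.01879 m
V₃ = V₁ · ln(z₃/z₀)/ln(z₁/z₀) = 4.64 × 9.0620/6.3723 = 6.5985 m/s

6.6 m/s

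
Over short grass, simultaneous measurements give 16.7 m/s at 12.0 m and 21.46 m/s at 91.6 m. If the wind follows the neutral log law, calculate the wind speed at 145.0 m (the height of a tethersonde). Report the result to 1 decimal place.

22.5 m/s

Log law: V ∝ ln(z/z₀). From the pair, with r = V₁/V₂ = 0.77819,
ln z₀ = (ln z₁ − r·ln z₂)/(1 − r) = (2.4849 − 0.77819×4.5174)/0.22181 = -4.6460 → z₀ = 0.009600 m
V₃ = V₁ · ln(z₃/z₀)/ln(z₁/z₀) = 16.7 × 9.6227/7.1309 = 22.5356 m/s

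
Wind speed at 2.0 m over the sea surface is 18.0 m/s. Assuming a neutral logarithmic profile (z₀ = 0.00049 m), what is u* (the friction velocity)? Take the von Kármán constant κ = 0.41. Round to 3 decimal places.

u* ≈ 0.888 m/s

Log law: V(z) = (u*/κ) · ln(z/z₀) ⇒ u* = κ · V / ln(z/z₀)
u* = 0.41 × 18.0 / ln(2.0/0.00049) = 0.41 × 18.0 / 8.3143
   = 7.3800 / 8.3143 = 0.8876 m/s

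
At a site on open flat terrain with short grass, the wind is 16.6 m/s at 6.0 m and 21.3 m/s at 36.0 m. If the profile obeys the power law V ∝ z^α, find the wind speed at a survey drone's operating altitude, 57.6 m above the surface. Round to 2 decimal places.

22.74 m/s

First find α: α = ln(V₂/V₁)/ln(z₂/z₁) = ln(21.3/16.6)/ln(36.0/6.0) = 0.24930/1.79176 = 0.1391
Extrapolate from 36.0 m to 57.6 m: V₃ = 21.3 × (57.6/36.0)^0.1391 = 21.3 × 1.0676 = 22.7395 m/s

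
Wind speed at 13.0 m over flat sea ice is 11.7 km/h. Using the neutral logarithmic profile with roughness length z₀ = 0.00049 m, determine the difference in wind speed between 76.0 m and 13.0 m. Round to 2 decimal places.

2.03 km/h

Log law: V₂ = V₁ · ln(z₂/z₀)/ln(z₁/z₀) = 11.7 × 11.9518/10.1861 = 13.7282 km/h
ΔV = 13.7282 − 11.7 = 2.0282 km/h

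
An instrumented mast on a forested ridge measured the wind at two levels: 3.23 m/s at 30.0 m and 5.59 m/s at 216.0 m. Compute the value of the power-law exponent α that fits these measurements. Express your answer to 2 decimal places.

Power law: V₂/V₁ = (z₂/z₁)^α ⇒ α = ln(V₂/V₁) / ln(z₂/z₁)
α = ln(5.59/3.23) / ln(216.0/30.0) = ln(1.7307) / ln(7.2000)
  = 0.54850 / 1.97408 = 0.27785

α ≈ 0.28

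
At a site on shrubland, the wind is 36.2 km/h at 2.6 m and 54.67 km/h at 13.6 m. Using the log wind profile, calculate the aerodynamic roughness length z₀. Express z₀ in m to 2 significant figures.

Log law: V(z) ∝ ln(z/z₀). With r = V₁/V₂ = 36.2/54.67 = 0.66215,
r · ln(z₂/z₀) = ln(z₁/z₀) ⇒ ln z₀ = (ln z₁ − r·ln z₂)/(1 − r)
ln z₀ = (0.95551 − 0.66215×2.61007) / 0.33785 = -2.2873
z₀ = exp(-2.2873) = 0.1015 m

z₀ ≈ 0.10 m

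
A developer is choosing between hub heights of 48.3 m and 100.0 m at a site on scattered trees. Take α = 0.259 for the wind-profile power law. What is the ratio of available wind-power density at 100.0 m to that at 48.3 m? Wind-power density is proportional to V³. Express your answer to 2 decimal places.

Speed ratio: V_B/V_A = (z_B/z_A)^α = (100.0/48.3)^0.259 = (2.0704)^0.259 = 1.20742
Power-density ratio: P_B/P_A = (V_B/V_A)³ = (1.20742)³ = 1.76024

1.76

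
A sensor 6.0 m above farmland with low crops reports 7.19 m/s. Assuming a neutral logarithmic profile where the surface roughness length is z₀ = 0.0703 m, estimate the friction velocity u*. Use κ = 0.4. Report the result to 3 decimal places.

Log law: V(z) = (u*/κ) · ln(z/z₀) ⇒ u* = κ · V / ln(z/z₀)
u* = 0.4 × 7.19 / ln(6.0/0.0703) = 0.4 × 7.19 / 4.4467
   = 2.8760 / 4.4467 = 0.6468 m/s

u* ≈ 0.647 m/s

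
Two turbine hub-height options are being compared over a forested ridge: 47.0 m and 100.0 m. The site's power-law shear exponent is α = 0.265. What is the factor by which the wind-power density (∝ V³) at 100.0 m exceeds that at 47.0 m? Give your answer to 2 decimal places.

Speed ratio: V_B/V_A = (z_B/z_A)^α = (100.0/47.0)^0.265 = (2.1277)^0.265 = 1.22150
Power-density ratio: P_B/P_A = (V_B/V_A)³ = (1.22150)³ = 1.82256

1.82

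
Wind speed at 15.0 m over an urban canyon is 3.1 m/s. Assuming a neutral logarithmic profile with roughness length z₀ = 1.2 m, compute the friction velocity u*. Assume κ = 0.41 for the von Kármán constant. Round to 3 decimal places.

Log law: V(z) = (u*/κ) · ln(z/z₀) ⇒ u* = κ · V / ln(z/z₀)
u* = 0.41 × 3.1 / ln(15.0/1.2) = 0.41 × 3.1 / 2.5257
   = 1.2710 / 2.5257 = 0.5032 m/s

u* ≈ 0.503 m/s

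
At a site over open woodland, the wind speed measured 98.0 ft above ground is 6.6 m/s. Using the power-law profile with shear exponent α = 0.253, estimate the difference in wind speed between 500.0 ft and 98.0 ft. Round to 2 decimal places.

3.37 m/s

Power law: V₂ = V₁ · (z₂/z₁)^α = 6.6 × (5.1020)^0.253 = 9.9679 m/s
ΔV = 9.9679 − 6.6 = 3.3679 m/s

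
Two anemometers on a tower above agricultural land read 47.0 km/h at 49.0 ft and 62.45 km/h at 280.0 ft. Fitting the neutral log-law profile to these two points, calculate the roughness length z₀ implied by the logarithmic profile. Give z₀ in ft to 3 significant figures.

z₀ ≈ 0.244 ft

Log law: V(z) ∝ ln(z/z₀). With r = V₁/V₂ = 47.0/62.45 = 0.75260,
r · ln(z₂/z₀) = ln(z₁/z₀) ⇒ ln z₀ = (ln z₁ − r·ln z₂)/(1 − r)
ln z₀ = (3.89182 − 0.75260×5.63479) / 0.24740 = -1.4104
z₀ = exp(-1.4104) = 0.2440 ft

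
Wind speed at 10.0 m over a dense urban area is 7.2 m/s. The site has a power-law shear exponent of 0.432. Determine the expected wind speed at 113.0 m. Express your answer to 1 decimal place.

Power-law profile: V₂ = V₁ · (z₂/z₁)^α
V₂ = 7.2 × (113.0/10.0)^0.432 = 7.2 × (11.3000)^0.432
    = 7.2 × 2.8506 = 20.5240 m/s

20.5 m/s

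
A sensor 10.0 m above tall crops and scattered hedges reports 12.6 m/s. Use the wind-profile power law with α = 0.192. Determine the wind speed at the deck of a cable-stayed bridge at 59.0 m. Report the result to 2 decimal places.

17.72 m/s

Power-law profile: V₂ = V₁ · (z₂/z₁)^α
V₂ = 12.6 × (59.0/10.0)^0.192 = 12.6 × (5.9000)^0.192
    = 12.6 × 1.4061 = 17.7163 m/s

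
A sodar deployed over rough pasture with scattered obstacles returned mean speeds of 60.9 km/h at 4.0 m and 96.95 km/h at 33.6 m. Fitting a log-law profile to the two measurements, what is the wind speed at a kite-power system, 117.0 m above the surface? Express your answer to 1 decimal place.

118.1 km/h

Log law: V ∝ ln(z/z₀). From the pair, with r = V₁/V₂ = 0.62816,
ln z₀ = (ln z₁ − r·ln z₂)/(1 − r) = (1.3863 − 0.62816×3.5145)/0.37184 = -2.2090 → z₀ = 0.1098 m
V₃ = V₁ · ln(z₃/z₀)/ln(z₁/z₀) = 60.9 × 6.9711/3.5953 = 118.0838 km/h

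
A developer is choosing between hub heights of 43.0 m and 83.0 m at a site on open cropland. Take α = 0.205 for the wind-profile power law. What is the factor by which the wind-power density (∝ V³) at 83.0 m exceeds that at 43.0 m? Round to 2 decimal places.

Speed ratio: V_B/V_A = (z_B/z_A)^α = (83.0/43.0)^0.205 = (1.9302)^0.205 = 1.14433
Power-density ratio: P_B/P_A = (V_B/V_A)³ = (1.14433)³ = 1.49848

1.50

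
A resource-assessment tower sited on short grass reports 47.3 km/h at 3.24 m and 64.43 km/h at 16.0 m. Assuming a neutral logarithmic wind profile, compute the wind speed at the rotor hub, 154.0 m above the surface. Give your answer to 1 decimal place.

88.7 km/h

Log law: V ∝ ln(z/z₀). From the pair, with r = V₁/V₂ = 0.73413,
ln z₀ = (ln z₁ − r·ln z₂)/(1 − r) = (1.1756 − 0.73413×2.7726)/0.26587 = -3.2342 → z₀ = 0.03939 m
V₃ = V₁ · ln(z₃/z₀)/ln(z₁/z₀) = 47.3 × 8.2711/4.4097 = 88.7182 km/h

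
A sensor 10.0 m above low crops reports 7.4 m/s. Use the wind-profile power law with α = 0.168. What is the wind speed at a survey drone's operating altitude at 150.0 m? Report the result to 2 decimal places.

Power-law profile: V₂ = V₁ · (z₂/z₁)^α
V₂ = 7.4 × (150.0/10.0)^0.168 = 7.4 × (15.0000)^0.168
    = 7.4 × 1.5761 = 11.6631 m/s

11.66 m/s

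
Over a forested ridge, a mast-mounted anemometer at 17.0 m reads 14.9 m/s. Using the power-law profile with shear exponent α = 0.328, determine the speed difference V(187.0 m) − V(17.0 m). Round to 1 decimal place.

Power law: V₂ = V₁ · (z₂/z₁)^α = 14.9 × (11.0000)^0.328 = 32.7162 m/s
ΔV = 32.7162 − 14.9 = 17.8162 m/s

17.8 m/s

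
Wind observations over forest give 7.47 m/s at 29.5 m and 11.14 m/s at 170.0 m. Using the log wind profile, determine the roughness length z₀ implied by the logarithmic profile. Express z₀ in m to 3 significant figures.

Log law: V(z) ∝ ln(z/z₀). With r = V₁/V₂ = 7.47/11.14 = 0.67056,
r · ln(z₂/z₀) = ln(z₁/z₀) ⇒ ln z₀ = (ln z₁ − r·ln z₂)/(1 − r)
ln z₀ = (3.38439 − 0.67056×5.13580) / 0.32944 = -0.1805
z₀ = exp(-0.1805) = 0.8349 m

z₀ ≈ 0.835 m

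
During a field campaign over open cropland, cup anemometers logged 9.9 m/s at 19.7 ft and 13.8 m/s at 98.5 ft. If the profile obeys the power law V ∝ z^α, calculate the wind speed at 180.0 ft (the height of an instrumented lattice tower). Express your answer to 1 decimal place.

15.6 m/s

First find α: α = ln(V₂/V₁)/ln(z₂/z₁) = ln(13.8/9.9)/ln(98.5/19.7) = 0.33213/1.60944 = 0.2064
Extrapolate from 98.5 ft to 180.0 ft: V₃ = 13.8 × (180.0/98.5)^0.2064 = 13.8 × 1.1325 = 15.6284 m/s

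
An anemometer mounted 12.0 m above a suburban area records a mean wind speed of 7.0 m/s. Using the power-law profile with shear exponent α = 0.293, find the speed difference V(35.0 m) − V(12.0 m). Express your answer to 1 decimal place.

Power law: V₂ = V₁ · (z₂/z₁)^α = 7.0 × (2.9167)^0.293 = 9.5788 m/s
ΔV = 9.5788 − 7.0 = 2.5788 m/s

2.6 m/s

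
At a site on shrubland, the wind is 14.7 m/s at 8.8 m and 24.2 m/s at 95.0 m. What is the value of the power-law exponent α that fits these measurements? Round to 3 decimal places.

Power law: V₂/V₁ = (z₂/z₁)^α ⇒ α = ln(V₂/V₁) / ln(z₂/z₁)
α = ln(24.2/14.7) / ln(95.0/8.8) = ln(1.6463) / ln(10.7955)
  = 0.49851 / 2.37913 = 0.20953

α ≈ 0.210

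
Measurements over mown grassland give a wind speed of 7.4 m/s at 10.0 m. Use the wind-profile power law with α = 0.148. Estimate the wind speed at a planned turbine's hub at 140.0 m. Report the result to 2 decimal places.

Power-law profile: V₂ = V₁ · (z₂/z₁)^α
V₂ = 7.4 × (140.0/10.0)^0.148 = 7.4 × (14.0000)^0.148
    = 7.4 × 1.4778 = 10.9360 m/s

10.94 m/s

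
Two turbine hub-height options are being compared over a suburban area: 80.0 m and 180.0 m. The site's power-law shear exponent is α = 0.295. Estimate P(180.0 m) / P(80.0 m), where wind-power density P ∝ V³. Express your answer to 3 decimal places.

2.050

Speed ratio: V_B/V_A = (z_B/z_A)^α = (180.0/80.0)^0.295 = (2.2500)^0.295 = 1.27026
Power-density ratio: P_B/P_A = (V_B/V_A)³ = (1.27026)³ = 2.04966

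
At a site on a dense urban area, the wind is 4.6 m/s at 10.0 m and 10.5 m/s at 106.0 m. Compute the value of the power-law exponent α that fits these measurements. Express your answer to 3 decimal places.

α ≈ 0.350

Power law: V₂/V₁ = (z₂/z₁)^α ⇒ α = ln(V₂/V₁) / ln(z₂/z₁)
α = ln(10.5/4.6) / ln(106.0/10.0) = ln(2.2826) / ln(10.6000)
  = 0.82532 / 2.36085 = 0.34958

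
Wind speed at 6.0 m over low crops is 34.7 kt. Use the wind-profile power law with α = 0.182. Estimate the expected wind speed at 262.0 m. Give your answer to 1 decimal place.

69.0 kt

Power-law profile: V₂ = V₁ · (z₂/z₁)^α
V₂ = 34.7 × (262.0/6.0)^0.182 = 34.7 × (43.6667)^0.182
    = 34.7 × 1.9884 = 68.9980 kt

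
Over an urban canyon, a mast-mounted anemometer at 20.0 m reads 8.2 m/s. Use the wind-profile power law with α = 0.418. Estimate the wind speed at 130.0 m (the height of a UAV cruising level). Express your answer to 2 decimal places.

Power-law profile: V₂ = V₁ · (z₂/z₁)^α
V₂ = 8.2 × (130.0/20.0)^0.418 = 8.2 × (6.5000)^0.418
    = 8.2 × 2.1867 = 17.9313 m/s

17.93 m/s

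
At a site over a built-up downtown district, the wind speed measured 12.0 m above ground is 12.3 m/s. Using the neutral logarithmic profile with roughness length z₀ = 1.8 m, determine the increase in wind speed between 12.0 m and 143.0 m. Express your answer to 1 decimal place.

Log law: V₂ = V₁ · ln(z₂/z₀)/ln(z₁/z₀) = 12.3 × 4.3751/1.8971 = 28.3657 m/s
ΔV = 28.3657 − 12.3 = 16.0657 m/s

16.1 m/s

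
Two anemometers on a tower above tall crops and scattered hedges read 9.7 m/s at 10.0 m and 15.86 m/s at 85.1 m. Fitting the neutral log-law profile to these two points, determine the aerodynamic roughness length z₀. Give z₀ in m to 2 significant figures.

Log law: V(z) ∝ ln(z/z₀). With r = V₁/V₂ = 9.7/15.86 = 0.61160,
r · ln(z₂/z₀) = ln(z₁/z₀) ⇒ ln z₀ = (ln z₁ − r·ln z₂)/(1 − r)
ln z₀ = (2.30259 − 0.61160×4.44383) / 0.38840 = -1.0692
z₀ = exp(-1.0692) = 0.3433 m

z₀ ≈ 0.34 m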